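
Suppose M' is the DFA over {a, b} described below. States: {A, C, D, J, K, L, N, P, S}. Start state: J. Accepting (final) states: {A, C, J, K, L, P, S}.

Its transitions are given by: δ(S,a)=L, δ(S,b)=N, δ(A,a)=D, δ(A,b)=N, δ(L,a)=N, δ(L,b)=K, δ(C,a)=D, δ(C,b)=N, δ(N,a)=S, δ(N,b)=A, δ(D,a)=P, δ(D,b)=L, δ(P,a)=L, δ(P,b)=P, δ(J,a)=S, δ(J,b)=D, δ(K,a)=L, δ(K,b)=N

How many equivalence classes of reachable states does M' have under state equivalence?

States {C} cannot be reached from the start state, so discard them.
Start with accepting vs non-accepting: {A,J,K,L,P,S} | {D,N}.
Refine {A,J,K,L,P,S} on symbol a: members go to different blocks, giving {J,K,P,S} and {A,L}.
On input a, block {J,K,P,S} splits into {K,P,S} and {J}.
Refine {K,P,S} on symbol b: members go to different blocks, giving {K,S} and {P}.
Split {D,N} by δ(·,a) → {N} and {D}.
Refine {A,L} on symbol a: members go to different blocks, giving {L} and {A}.
No further refinement is possible. Final partition (7 blocks): {K,S} | {N} | {L} | {J} | {P} | {D} | {A}.

7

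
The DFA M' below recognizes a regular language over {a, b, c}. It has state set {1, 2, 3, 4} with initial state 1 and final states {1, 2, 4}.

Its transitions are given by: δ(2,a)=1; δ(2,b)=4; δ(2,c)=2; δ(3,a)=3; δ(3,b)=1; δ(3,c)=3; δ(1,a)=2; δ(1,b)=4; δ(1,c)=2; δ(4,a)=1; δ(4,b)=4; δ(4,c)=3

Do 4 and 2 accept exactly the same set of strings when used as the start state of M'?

No

Initial partition by acceptance: {1,2,4} | {3}.
On input c, block {1,2,4} splits into {1,2} and {4}.
The partition is now stable with 3 blocks: {1,2} | {3} | {4}.
4 and 2 end up in different blocks, so they are distinguishable. For instance, the string 'c' is accepted from only 2.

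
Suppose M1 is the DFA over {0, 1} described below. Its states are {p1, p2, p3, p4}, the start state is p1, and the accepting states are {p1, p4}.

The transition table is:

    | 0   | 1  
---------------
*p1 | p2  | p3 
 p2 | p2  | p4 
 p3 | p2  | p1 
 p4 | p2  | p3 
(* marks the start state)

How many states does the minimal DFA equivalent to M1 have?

2

Every state is reachable, so we keep all 4.
Start with accepting vs non-accepting: {p1,p4} | {p2,p3}.
No further refinement is possible. Final partition (2 blocks): {p1,p4} | {p2,p3}.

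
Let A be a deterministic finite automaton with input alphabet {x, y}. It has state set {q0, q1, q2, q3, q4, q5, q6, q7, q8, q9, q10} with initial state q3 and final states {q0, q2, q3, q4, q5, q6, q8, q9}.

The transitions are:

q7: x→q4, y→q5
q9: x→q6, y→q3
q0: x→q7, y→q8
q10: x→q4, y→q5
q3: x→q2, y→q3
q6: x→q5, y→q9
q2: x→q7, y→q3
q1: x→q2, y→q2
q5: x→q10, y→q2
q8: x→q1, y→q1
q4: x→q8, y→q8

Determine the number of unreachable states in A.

No path from q3 leads to q0, q6, q9; the other 8 states are all reachable.

3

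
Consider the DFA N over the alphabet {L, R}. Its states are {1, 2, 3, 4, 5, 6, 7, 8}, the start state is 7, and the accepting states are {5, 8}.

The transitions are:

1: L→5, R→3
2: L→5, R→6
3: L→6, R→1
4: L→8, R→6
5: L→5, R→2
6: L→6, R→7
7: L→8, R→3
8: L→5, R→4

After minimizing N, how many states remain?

3

P0 = {5,8} | {1,2,3,4,6,7}.
On input L, block {1,2,3,4,6,7} splits into {1,2,4,7} and {3,6}.
No further refinement is possible. Final partition (3 blocks): {5,8} | {1,2,4,7} | {3,6}.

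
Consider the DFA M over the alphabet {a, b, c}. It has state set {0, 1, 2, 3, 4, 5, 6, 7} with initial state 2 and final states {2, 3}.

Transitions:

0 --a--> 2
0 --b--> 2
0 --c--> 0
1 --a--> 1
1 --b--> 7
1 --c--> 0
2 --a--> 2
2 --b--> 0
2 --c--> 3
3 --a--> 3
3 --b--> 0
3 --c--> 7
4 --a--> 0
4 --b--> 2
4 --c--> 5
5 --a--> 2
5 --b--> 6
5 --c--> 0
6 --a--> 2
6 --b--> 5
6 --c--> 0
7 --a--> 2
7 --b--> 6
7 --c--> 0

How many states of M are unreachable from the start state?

2

BFS from 2 reaches {0, 2, 3, 5, 6, 7}; the 2 state(s) 1, 4 are never visited.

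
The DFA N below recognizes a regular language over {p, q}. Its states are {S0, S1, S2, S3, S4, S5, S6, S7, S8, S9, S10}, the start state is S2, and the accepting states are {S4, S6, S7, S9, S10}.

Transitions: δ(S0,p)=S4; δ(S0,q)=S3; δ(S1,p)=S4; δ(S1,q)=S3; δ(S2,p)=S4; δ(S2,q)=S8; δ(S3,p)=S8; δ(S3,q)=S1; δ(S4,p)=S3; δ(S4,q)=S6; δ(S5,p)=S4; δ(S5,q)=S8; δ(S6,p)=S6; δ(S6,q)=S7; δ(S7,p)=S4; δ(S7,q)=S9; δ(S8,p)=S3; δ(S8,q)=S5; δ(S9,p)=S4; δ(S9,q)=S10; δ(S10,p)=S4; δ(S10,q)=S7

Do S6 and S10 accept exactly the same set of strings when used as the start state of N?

No

States {S0} cannot be reached from the start state, so discard them.
Start with accepting vs non-accepting: {S4,S6,S7,S9,S10} | {S1,S2,S3,S5,S8}.
Split {S4,S6,S7,S9,S10} by δ(·,p) → {S6,S7,S9,S10} and {S4}.
Refine {S6,S7,S9,S10} on symbol p: members go to different blocks, giving {S7,S9,S10} and {S6}.
On input p, block {S1,S2,S3,S5,S8} splits into {S1,S2,S5} and {S3,S8}.
Stable partition: {S7,S9,S10} | {S1,S2,S5} | {S4} | {S6} | {S3,S8} — 5 equivalence classes.
S6 and S10 end up in different blocks, so they are distinguishable. For instance, the string 'pp' is accepted from only S6.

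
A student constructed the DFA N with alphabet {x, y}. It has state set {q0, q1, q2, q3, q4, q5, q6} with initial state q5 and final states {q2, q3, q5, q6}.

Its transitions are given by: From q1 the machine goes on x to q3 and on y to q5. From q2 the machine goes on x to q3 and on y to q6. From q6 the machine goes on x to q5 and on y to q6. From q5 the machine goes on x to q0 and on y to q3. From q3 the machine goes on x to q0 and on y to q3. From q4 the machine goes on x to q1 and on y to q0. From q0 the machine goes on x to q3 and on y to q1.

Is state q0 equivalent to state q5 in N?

First remove the unreachable states {q2,q4,q6}; 4 states remain.
P0 = {q3,q5} | {q0,q1}.
Refine {q0,q1} on symbol y: members go to different blocks, giving {q0} and {q1}.
No further refinement is possible. Final partition (3 blocks): {q3,q5} | {q0} | {q1}.
q0 and q5 end up in different blocks, so they are distinguishable. For instance, the string 'ε' is accepted from only q5.

No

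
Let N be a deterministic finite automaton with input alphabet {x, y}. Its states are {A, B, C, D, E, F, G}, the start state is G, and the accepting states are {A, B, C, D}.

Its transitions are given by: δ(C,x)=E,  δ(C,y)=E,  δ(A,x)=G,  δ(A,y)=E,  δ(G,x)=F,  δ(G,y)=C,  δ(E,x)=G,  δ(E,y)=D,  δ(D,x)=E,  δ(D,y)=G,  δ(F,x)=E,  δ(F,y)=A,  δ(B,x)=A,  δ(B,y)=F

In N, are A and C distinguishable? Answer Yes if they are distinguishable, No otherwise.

States {B} cannot be reached from the start state, so discard them.
Initial partition by acceptance: {A,C,D} | {E,F,G}.
No further refinement is possible. Final partition (2 blocks): {A,C,D} | {E,F,G}.
A and C lie in the same block of the stable partition, so they are equivalent — no string distinguishes them.

No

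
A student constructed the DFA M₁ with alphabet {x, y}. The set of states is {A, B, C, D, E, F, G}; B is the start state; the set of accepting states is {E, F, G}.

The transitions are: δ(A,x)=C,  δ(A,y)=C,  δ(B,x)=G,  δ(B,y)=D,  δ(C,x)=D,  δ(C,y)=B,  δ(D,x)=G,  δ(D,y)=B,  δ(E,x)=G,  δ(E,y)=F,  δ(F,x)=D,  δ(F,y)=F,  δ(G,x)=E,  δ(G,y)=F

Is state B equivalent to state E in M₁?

Reachable states from the start: {B,D,E,F,G}. Unreachable: {A,C} — drop them.
Initial partition by acceptance: {E,F,G} | {B,D}.
Refine {E,F,G} on symbol x: members go to different blocks, giving {E,G} and {F}.
Stable partition: {E,G} | {B,D} | {F} — 3 equivalence classes.
B and E end up in different blocks, so they are distinguishable. For instance, the string 'ε' is accepted from only E.

No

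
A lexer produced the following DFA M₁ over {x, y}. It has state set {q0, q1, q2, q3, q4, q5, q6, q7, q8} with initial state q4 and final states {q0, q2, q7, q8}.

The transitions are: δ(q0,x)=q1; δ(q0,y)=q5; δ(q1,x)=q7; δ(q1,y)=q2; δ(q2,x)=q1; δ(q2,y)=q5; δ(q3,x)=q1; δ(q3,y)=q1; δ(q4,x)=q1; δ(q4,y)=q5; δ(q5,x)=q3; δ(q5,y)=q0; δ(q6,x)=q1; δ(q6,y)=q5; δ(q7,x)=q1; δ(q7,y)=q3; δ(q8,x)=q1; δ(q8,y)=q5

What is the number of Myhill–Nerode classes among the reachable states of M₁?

First remove the unreachable states {q6,q8}; 7 states remain.
Start with accepting vs non-accepting: {q0,q2,q7} | {q1,q3,q4,q5}.
On input x, block {q1,q3,q4,q5} splits into {q3,q4,q5} and {q1}.
Refine {q3,q4,q5} on symbol x: members go to different blocks, giving {q3,q4} and {q5}.
Refine {q0,q2,q7} on symbol y: members go to different blocks, giving {q0,q2} and {q7}.
On input y, block {q3,q4} splits into {q3} and {q4}.
The partition is now stable with 6 blocks: {q0,q2} | {q3} | {q1} | {q5} | {q7} | {q4}.

6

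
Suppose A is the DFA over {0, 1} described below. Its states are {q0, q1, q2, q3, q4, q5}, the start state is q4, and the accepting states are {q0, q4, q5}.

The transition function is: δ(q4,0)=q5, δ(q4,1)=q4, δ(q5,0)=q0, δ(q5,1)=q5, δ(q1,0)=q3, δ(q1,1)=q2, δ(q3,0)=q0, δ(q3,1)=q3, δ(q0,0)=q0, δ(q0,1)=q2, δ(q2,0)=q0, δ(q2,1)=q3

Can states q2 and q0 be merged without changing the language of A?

No

Reachable states from the start: {q0,q2,q3,q4,q5}. Unreachable: {q1} — drop them.
Initial partition by acceptance: {q0,q4,q5} | {q2,q3}.
On input 1, block {q0,q4,q5} splits into {q4,q5} and {q0}.
Refine {q4,q5} on symbol 0: members go to different blocks, giving {q4} and {q5}.
No further refinement is possible. Final partition (4 blocks): {q4} | {q2,q3} | {q0} | {q5}.
q2 and q0 end up in different blocks, so they are distinguishable. For instance, the string 'ε' is accepted from only q0.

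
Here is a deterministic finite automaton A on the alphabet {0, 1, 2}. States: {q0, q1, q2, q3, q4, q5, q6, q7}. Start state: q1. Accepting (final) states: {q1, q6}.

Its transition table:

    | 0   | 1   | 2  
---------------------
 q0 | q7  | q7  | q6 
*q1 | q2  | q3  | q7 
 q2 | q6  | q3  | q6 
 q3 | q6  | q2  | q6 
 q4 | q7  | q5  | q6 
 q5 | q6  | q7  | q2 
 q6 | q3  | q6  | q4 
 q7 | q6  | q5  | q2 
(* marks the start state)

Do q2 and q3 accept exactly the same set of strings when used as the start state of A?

States {q0} cannot be reached from the start state, so discard them.
Start with accepting vs non-accepting: {q1,q6} | {q2,q3,q4,q5,q7}.
On input 1, block {q1,q6} splits into {q1} and {q6}.
Refine {q2,q3,q4,q5,q7} on symbol 0: members go to different blocks, giving {q2,q3,q5,q7} and {q4}.
On input 2, block {q2,q3,q5,q7} splits into {q2,q3} and {q5,q7}.
Stable partition: {q1} | {q2,q3} | {q6} | {q4} | {q5,q7} — 5 equivalence classes.
q2 and q3 lie in the same block of the stable partition, so they are equivalent — no string distinguishes them.

Yes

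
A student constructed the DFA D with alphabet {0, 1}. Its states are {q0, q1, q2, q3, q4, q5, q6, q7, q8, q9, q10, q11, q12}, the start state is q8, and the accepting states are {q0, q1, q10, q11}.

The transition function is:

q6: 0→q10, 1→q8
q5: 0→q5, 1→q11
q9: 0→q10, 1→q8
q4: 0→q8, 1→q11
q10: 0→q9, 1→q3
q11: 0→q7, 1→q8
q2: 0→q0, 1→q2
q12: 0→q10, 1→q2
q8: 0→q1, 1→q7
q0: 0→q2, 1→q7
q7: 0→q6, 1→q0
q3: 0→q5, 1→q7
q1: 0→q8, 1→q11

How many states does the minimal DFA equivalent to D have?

First remove the unreachable states {q4,q12}; 11 states remain.
P0 = {q0,q1,q10,q11} | {q2,q3,q5,q6,q7,q8,q9}.
Split {q0,q1,q10,q11} by δ(·,1) → {q0,q10,q11} and {q1}.
Split {q2,q3,q5,q6,q7,q8,q9} by δ(·,0) → {q2,q6,q9} and {q3,q5,q7} and {q8}.
Split {q0,q10,q11} by δ(·,0) → {q0,q10} and {q11}.
Split {q2,q6,q9} by δ(·,1) → {q6,q9} and {q2}.
On input 0, block {q0,q10} splits into {q0} and {q10}.
Refine {q3,q5,q7} on symbol 0: members go to different blocks, giving {q3,q5} and {q7}.
Refine {q3,q5} on symbol 1: members go to different blocks, giving {q3} and {q5}.
No further refinement is possible. Final partition (10 blocks): {q0} | {q6,q9} | {q1} | {q3} | {q8} | {q11} | {q2} | {q10} | {q7} | {q5}.

10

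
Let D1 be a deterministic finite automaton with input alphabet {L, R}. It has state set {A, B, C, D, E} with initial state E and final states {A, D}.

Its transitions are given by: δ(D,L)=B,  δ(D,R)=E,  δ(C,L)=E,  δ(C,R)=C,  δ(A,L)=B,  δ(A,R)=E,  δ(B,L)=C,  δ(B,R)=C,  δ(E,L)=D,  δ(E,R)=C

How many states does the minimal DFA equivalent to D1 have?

4

First remove the unreachable states {A}; 4 states remain.
P0 = {D} | {B,C,E}.
Split {B,C,E} by δ(·,L) → {B,C} and {E}.
Split {B,C} by δ(·,L) → {B} and {C}.
Stable partition: {D} | {B} | {E} | {C} — 4 equivalence classes.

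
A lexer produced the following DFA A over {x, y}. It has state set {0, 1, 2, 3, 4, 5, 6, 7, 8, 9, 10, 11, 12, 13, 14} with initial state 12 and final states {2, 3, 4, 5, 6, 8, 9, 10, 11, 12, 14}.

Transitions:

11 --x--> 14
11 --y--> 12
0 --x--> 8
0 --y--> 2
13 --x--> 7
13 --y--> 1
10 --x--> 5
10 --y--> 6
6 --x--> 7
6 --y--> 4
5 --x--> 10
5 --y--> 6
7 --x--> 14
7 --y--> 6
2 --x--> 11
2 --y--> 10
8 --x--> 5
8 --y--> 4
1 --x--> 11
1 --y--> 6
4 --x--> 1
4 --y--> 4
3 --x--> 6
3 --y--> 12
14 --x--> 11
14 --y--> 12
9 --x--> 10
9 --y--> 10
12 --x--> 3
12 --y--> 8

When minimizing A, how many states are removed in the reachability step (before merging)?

4

BFS from 12 reaches {1, 3, 4, 5, 6, 7, 8, 10, 11, 12, 14}; the 4 state(s) 0, 2, 9, 13 are never visited.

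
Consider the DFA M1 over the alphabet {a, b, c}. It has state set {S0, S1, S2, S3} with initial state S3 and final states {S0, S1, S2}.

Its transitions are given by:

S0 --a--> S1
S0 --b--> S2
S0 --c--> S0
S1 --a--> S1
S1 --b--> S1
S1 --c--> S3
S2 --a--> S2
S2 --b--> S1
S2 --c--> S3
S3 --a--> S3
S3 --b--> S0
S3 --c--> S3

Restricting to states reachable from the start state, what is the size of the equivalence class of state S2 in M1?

2

P0 = {S0,S1,S2} | {S3}.
Refine {S0,S1,S2} on symbol c: members go to different blocks, giving {S1,S2} and {S0}.
No further refinement is possible. Final partition (3 blocks): {S1,S2} | {S3} | {S0}.
State S2 belongs to the block {S1,S2}, which has 2 states.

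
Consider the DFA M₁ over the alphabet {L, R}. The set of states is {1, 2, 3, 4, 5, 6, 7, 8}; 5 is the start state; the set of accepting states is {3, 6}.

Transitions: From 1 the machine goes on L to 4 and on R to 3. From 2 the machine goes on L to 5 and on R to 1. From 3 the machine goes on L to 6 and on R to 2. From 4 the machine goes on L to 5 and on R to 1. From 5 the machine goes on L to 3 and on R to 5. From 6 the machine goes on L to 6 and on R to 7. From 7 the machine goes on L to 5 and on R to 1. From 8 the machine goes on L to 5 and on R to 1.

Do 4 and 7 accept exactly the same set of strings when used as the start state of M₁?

First remove the unreachable states {8}; 7 states remain.
Start with accepting vs non-accepting: {3,6} | {1,2,4,5,7}.
Split {1,2,4,5,7} by δ(·,L) → {1,2,4,7} and {5}.
On input L, block {1,2,4,7} splits into {2,4,7} and {1}.
Stable partition: {3,6} | {2,4,7} | {5} | {1} — 4 equivalence classes.
4 and 7 lie in the same block of the stable partition, so they are equivalent — no string distinguishes them.

Yes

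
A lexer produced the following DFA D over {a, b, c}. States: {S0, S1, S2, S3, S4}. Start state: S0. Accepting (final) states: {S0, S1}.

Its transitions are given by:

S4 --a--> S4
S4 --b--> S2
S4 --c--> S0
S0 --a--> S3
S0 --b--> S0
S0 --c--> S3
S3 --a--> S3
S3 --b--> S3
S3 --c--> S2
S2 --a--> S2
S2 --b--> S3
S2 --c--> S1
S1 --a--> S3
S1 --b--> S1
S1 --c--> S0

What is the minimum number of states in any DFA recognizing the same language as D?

4

First remove the unreachable states {S4}; 4 states remain.
Initial partition by acceptance: {S0,S1} | {S2,S3}.
On input c, block {S0,S1} splits into {S0} and {S1}.
Split {S2,S3} by δ(·,c) → {S2} and {S3}.
Stable partition: {S0} | {S2} | {S1} | {S3} — 4 equivalence classes.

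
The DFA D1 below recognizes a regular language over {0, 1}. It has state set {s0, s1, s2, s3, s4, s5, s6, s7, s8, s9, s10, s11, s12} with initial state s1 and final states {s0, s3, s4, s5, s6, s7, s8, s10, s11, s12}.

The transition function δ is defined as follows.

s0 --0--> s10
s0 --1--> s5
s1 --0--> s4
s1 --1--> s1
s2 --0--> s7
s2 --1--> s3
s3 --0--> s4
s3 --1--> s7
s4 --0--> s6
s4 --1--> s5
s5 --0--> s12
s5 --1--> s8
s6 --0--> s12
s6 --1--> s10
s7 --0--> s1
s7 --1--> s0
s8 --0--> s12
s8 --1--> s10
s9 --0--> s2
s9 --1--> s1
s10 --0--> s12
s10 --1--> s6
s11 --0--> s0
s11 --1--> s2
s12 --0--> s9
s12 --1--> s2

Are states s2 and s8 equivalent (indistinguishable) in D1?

No

First remove the unreachable states {s11}; 12 states remain.
Initial partition by acceptance: {s0,s3,s4,s5,s6,s7,s8,s10,s12} | {s1,s2,s9}.
Refine {s0,s3,s4,s5,s6,s7,s8,s10,s12} on symbol 0: members go to different blocks, giving {s0,s3,s4,s5,s6,s8,s10} and {s7,s12}.
On input 0, block {s0,s3,s4,s5,s6,s8,s10} splits into {s5,s6,s8,s10} and {s0,s3,s4}.
Refine {s1,s2,s9} on symbol 0: members go to different blocks, giving {s1} and {s2} and {s9}.
On input 0, block {s7,s12} splits into {s7} and {s12}.
Refine {s0,s3,s4} on symbol 0: members go to different blocks, giving {s0,s4} and {s3}.
The partition is now stable with 8 blocks: {s5,s6,s8,s10} | {s1} | {s7} | {s0,s4} | {s2} | {s9} | {s12} | {s3}.
s2 and s8 end up in different blocks, so they are distinguishable. For instance, the string 'ε' is accepted from only s8.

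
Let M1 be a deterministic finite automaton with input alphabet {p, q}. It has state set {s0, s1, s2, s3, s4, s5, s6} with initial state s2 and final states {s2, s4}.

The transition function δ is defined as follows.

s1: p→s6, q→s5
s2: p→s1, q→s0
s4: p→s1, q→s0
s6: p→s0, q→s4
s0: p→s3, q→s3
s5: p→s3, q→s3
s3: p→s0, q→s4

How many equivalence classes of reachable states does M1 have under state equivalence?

4

All states are reachable from the start state.
Start with accepting vs non-accepting: {s2,s4} | {s0,s1,s3,s5,s6}.
Split {s0,s1,s3,s5,s6} by δ(·,q) → {s0,s1,s5} and {s3,s6}.
On input q, block {s0,s1,s5} splits into {s0,s5} and {s1}.
No further refinement is possible. Final partition (4 blocks): {s2,s4} | {s0,s5} | {s3,s6} | {s1}.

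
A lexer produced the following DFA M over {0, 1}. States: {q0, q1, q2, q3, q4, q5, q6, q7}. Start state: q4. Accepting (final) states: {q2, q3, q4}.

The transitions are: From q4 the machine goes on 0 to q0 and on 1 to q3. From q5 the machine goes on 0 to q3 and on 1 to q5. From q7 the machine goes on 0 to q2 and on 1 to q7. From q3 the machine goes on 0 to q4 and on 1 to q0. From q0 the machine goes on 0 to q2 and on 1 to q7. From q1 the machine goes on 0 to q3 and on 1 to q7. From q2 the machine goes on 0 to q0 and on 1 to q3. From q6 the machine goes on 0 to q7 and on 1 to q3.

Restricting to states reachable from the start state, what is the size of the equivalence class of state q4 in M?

States {q1,q5,q6} cannot be reached from the start state, so discard them.
P0 = {q2,q3,q4} | {q0,q7}.
On input 0, block {q2,q3,q4} splits into {q2,q4} and {q3}.
No further refinement is possible. Final partition (3 blocks): {q2,q4} | {q0,q7} | {q3}.
State q4 belongs to the block {q2,q4}, which has 2 states.

2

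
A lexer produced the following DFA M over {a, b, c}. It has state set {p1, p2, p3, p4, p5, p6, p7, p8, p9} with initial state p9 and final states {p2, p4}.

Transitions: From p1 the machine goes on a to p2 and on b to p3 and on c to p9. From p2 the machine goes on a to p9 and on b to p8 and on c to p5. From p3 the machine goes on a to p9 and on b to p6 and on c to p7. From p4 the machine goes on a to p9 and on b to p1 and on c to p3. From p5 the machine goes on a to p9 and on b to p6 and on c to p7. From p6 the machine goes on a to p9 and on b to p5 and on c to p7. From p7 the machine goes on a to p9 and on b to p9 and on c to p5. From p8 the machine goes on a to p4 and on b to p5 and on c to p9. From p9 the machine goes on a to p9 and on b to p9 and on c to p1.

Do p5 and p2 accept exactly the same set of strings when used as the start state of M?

No

Every state is reachable, so we keep all 9.
P0 = {p2,p4} | {p1,p3,p5,p6,p7,p8,p9}.
On input a, block {p1,p3,p5,p6,p7,p8,p9} splits into {p3,p5,p6,p7,p9} and {p1,p8}.
Refine {p3,p5,p6,p7,p9} on symbol c: members go to different blocks, giving {p3,p5,p6,p7} and {p9}.
Split {p3,p5,p6,p7} by δ(·,b) → {p3,p5,p6} and {p7}.
No further refinement is possible. Final partition (5 blocks): {p2,p4} | {p3,p5,p6} | {p1,p8} | {p9} | {p7}.
p5 and p2 end up in different blocks, so they are distinguishable. For instance, the string 'ε' is accepted from only p2.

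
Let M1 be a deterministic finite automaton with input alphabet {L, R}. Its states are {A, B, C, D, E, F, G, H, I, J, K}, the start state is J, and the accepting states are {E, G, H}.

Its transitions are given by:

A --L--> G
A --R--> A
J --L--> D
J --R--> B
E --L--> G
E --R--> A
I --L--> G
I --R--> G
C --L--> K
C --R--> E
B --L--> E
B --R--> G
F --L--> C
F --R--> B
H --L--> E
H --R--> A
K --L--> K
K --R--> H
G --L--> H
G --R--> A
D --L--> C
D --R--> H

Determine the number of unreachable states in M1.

2

Starting at J and following transitions, the reachable set is {A, B, C, D, E, G, H, J, K}. That leaves F, I unreachable — 2 in total.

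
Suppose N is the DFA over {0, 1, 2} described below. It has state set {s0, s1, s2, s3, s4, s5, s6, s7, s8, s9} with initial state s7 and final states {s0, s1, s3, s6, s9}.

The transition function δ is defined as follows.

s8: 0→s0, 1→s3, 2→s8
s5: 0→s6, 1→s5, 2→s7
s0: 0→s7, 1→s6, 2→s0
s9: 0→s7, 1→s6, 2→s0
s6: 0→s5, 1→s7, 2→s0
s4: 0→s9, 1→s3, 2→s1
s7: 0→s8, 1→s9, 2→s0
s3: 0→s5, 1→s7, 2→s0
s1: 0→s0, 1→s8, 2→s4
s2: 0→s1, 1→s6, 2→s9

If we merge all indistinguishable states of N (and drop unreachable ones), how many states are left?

States {s1,s2,s4} cannot be reached from the start state, so discard them.
Start with accepting vs non-accepting: {s0,s3,s6,s9} | {s5,s7,s8}.
Refine {s0,s3,s6,s9} on symbol 1: members go to different blocks, giving {s0,s9} and {s3,s6}.
Split {s5,s7,s8} by δ(·,0) → {s5} and {s7} and {s8}.
Stable partition: {s0,s9} | {s5} | {s3,s6} | {s7} | {s8} — 5 equivalence classes.

5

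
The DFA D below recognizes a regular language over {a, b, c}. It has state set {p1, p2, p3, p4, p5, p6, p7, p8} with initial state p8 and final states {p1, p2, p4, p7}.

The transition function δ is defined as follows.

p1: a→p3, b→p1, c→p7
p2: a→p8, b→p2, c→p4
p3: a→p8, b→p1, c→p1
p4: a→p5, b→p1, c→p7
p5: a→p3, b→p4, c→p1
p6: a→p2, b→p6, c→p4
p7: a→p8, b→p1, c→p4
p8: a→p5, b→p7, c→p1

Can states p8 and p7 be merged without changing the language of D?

No

First remove the unreachable states {p2,p6}; 6 states remain.
P0 = {p1,p4,p7} | {p3,p5,p8}.
Stable partition: {p1,p4,p7} | {p3,p5,p8} — 2 equivalence classes.
p8 and p7 end up in different blocks, so they are distinguishable. For instance, the string 'ε' is accepted from only p7.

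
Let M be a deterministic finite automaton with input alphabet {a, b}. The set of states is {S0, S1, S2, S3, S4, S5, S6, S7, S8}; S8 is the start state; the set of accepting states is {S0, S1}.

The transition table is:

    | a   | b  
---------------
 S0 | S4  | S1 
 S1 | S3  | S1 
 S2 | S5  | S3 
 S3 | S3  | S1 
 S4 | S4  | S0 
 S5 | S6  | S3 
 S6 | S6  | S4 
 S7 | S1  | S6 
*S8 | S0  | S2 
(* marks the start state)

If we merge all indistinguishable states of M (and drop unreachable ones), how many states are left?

4

Reachable states from the start: {S0,S1,S2,S3,S4,S5,S6,S8}. Unreachable: {S7} — drop them.
P0 = {S0,S1} | {S2,S3,S4,S5,S6,S8}.
On input a, block {S2,S3,S4,S5,S6,S8} splits into {S2,S3,S4,S5,S6} and {S8}.
Split {S2,S3,S4,S5,S6} by δ(·,b) → {S2,S5,S6} and {S3,S4}.
The partition is now stable with 4 blocks: {S0,S1} | {S2,S5,S6} | {S8} | {S3,S4}.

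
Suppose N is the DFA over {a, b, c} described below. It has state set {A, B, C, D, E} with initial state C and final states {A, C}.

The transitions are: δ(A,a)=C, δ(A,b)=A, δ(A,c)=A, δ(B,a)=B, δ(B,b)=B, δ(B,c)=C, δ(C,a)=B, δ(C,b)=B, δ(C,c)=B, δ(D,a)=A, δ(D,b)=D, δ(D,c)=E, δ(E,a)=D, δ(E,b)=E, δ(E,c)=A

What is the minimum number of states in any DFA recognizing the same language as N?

2

Reachable states from the start: {B,C}. Unreachable: {A,D,E} — drop them.
Start with accepting vs non-accepting: {C} | {B}.
The partition is now stable with 2 blocks: {C} | {B}.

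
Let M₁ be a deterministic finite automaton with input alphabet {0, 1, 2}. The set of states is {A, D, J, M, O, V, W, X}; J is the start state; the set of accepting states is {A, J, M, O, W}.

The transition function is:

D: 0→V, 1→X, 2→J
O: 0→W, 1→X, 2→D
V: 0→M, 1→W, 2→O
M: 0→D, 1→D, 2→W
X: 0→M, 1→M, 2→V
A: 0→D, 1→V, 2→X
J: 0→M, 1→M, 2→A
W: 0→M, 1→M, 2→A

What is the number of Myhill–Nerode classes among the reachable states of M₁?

P0 = {A,J,M,O,W} | {D,V,X}.
On input 0, block {A,J,M,O,W} splits into {J,O,W} and {A,M}.
Split {J,O,W} by δ(·,0) → {J,W} and {O}.
Split {D,V,X} by δ(·,0) → {V,X} and {D}.
Split {V,X} by δ(·,1) → {V} and {X}.
On input 1, block {A,M} splits into {M} and {A}.
Stable partition: {J,W} | {V} | {M} | {O} | {D} | {X} | {A} — 7 equivalence classes.

7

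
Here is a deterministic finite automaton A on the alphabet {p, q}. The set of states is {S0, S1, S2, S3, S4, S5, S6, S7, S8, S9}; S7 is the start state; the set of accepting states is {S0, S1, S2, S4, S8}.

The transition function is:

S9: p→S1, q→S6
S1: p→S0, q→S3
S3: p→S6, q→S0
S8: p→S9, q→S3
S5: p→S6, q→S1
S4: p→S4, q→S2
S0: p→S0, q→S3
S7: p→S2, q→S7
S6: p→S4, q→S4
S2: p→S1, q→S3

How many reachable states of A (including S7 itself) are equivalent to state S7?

First remove the unreachable states {S5,S8,S9}; 7 states remain.
P0 = {S0,S1,S2,S4} | {S3,S6,S7}.
Refine {S0,S1,S2,S4} on symbol q: members go to different blocks, giving {S0,S1,S2} and {S4}.
On input p, block {S3,S6,S7} splits into {S3} and {S6} and {S7}.
No further refinement is possible. Final partition (5 blocks): {S0,S1,S2} | {S3} | {S4} | {S6} | {S7}.
The equivalence class containing S7 is {S7}, of size 1.

1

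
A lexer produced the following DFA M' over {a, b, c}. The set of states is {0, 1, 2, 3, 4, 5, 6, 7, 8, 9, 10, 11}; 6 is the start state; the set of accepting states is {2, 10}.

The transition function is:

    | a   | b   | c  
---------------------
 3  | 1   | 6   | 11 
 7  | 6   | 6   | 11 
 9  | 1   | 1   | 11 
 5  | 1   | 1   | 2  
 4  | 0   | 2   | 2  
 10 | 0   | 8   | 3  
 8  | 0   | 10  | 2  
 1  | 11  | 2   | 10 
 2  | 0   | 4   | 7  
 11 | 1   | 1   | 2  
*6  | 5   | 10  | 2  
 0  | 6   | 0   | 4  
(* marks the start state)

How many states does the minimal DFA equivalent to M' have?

Reachable states from the start: {0,1,2,3,4,5,6,7,8,10,11}. Unreachable: {9} — drop them.
P0 = {2,10} | {0,1,3,4,5,6,7,8,11}.
Split {0,1,3,4,5,6,7,8,11} by δ(·,b) → {0,3,5,7,11} and {1,4,6,8}.
Refine {0,3,5,7,11} on symbol b: members go to different blocks, giving {3,5,7,11} and {0}.
Refine {3,5,7,11} on symbol c: members go to different blocks, giving {3,7} and {5,11}.
On input a, block {1,4,6,8} splits into {1,6} and {4,8}.
The partition is now stable with 6 blocks: {2,10} | {3,7} | {1,6} | {0} | {5,11} | {4,8}.

6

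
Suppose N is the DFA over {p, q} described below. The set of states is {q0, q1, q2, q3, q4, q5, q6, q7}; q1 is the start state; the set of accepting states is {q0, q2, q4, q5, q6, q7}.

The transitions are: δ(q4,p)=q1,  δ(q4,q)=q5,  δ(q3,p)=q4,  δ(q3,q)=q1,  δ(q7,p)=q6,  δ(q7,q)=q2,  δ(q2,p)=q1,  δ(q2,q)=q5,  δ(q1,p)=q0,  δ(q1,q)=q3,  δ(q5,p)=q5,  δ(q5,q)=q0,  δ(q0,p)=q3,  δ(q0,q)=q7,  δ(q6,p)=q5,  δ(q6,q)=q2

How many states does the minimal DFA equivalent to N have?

Every state is reachable, so we keep all 8.
Start with accepting vs non-accepting: {q0,q2,q4,q5,q6,q7} | {q1,q3}.
On input p, block {q0,q2,q4,q5,q6,q7} splits into {q0,q2,q4} and {q5,q6,q7}.
Stable partition: {q0,q2,q4} | {q1,q3} | {q5,q6,q7} — 3 equivalence classes.

3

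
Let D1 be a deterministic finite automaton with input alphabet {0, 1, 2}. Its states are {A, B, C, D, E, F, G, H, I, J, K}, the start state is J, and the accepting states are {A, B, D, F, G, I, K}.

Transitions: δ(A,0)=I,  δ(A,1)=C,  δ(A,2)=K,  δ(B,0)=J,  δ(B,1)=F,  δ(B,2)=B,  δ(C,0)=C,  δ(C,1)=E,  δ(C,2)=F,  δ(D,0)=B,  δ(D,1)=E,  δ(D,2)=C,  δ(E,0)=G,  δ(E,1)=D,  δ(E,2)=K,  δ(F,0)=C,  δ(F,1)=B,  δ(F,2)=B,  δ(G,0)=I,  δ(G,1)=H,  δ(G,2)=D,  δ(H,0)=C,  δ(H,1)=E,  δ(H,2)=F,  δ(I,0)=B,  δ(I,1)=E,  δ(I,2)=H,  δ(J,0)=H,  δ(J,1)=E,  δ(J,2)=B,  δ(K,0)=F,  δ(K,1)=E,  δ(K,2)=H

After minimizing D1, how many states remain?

Reachable states from the start: {B,C,D,E,F,G,H,I,J,K}. Unreachable: {A} — drop them.
Start with accepting vs non-accepting: {B,D,F,G,I,K} | {C,E,H,J}.
Split {B,D,F,G,I,K} by δ(·,0) → {D,G,I,K} and {B,F}.
On input 0, block {D,G,I,K} splits into {D,I,K} and {G}.
Split {C,E,H,J} by δ(·,0) → {C,H,J} and {E}.
The partition is now stable with 5 blocks: {D,I,K} | {C,H,J} | {B,F} | {G} | {E}.

5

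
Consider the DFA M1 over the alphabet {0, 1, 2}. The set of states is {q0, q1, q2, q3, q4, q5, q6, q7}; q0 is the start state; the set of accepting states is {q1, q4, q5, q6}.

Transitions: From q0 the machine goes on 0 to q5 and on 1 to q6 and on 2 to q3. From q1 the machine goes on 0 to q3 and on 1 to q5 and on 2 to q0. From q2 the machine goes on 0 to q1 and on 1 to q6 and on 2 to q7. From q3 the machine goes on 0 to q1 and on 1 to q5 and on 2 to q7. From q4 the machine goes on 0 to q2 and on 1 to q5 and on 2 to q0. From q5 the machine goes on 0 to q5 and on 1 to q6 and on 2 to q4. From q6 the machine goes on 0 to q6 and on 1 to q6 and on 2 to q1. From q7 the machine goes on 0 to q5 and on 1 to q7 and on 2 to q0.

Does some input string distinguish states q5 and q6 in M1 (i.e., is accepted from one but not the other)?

No

Initial partition by acceptance: {q1,q4,q5,q6} | {q0,q2,q3,q7}.
Refine {q1,q4,q5,q6} on symbol 0: members go to different blocks, giving {q1,q4} and {q5,q6}.
Refine {q0,q2,q3,q7} on symbol 0: members go to different blocks, giving {q0,q7} and {q2,q3}.
Refine {q0,q7} on symbol 1: members go to different blocks, giving {q0} and {q7}.
The partition is now stable with 5 blocks: {q1,q4} | {q0} | {q5,q6} | {q2,q3} | {q7}.
q5 and q6 lie in the same block of the stable partition, so they are equivalent — no string distinguishes them.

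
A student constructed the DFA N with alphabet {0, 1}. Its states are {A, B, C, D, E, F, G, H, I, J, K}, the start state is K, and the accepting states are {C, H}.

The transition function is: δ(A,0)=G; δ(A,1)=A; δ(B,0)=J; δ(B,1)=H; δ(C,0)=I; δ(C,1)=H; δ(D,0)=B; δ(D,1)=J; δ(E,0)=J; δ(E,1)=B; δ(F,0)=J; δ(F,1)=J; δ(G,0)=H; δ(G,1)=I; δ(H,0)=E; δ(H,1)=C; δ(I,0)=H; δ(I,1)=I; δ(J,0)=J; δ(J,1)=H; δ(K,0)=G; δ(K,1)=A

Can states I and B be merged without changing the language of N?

No

Reachable states from the start: {A,B,C,E,G,H,I,J,K}. Unreachable: {D,F} — drop them.
Start with accepting vs non-accepting: {C,H} | {A,B,E,G,I,J,K}.
Refine {A,B,E,G,I,J,K} on symbol 0: members go to different blocks, giving {A,B,E,J,K} and {G,I}.
Refine {C,H} on symbol 0: members go to different blocks, giving {C} and {H}.
Refine {A,B,E,J,K} on symbol 0: members go to different blocks, giving {B,E,J} and {A,K}.
Refine {B,E,J} on symbol 1: members go to different blocks, giving {B,J} and {E}.
No further refinement is possible. Final partition (6 blocks): {C} | {B,J} | {G,I} | {H} | {A,K} | {E}.
I and B end up in different blocks, so they are distinguishable. For instance, the string '0' is accepted from only I.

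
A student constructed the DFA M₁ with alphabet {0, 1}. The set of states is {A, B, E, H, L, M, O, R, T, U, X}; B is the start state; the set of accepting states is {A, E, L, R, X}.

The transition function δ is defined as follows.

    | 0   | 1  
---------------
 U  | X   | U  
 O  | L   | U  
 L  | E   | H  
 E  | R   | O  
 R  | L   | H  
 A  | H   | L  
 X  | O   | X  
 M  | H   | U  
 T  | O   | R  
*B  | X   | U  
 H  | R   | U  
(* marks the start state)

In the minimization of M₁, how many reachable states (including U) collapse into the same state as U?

2

Reachable states from the start: {B,E,H,L,O,R,U,X}. Unreachable: {A,M,T} — drop them.
P0 = {E,L,R,X} | {B,H,O,U}.
On input 0, block {E,L,R,X} splits into {E,L,R} and {X}.
Refine {B,H,O,U} on symbol 0: members go to different blocks, giving {H,O} and {B,U}.
The partition is now stable with 4 blocks: {E,L,R} | {H,O} | {X} | {B,U}.
The equivalence class containing U is {B,U}, of size 2.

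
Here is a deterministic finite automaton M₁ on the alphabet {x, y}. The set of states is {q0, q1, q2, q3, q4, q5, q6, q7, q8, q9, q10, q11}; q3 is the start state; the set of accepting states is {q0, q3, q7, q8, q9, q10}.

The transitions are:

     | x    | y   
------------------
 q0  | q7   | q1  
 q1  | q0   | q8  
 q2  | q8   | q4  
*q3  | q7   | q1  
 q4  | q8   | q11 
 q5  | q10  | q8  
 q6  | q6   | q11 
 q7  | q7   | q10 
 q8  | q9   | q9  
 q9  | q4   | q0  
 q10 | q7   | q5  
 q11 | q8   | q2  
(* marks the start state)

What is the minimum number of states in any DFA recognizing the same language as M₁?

6

Reachable states from the start: {q0,q1,q2,q3,q4,q5,q7,q8,q9,q10,q11}. Unreachable: {q6} — drop them.
P0 = {q0,q3,q7,q8,q9,q10} | {q1,q2,q4,q5,q11}.
Refine {q0,q3,q7,q8,q9,q10} on symbol x: members go to different blocks, giving {q0,q3,q7,q8,q10} and {q9}.
On input x, block {q0,q3,q7,q8,q10} splits into {q0,q3,q7,q10} and {q8}.
On input y, block {q0,q3,q7,q10} splits into {q0,q3,q10} and {q7}.
Refine {q1,q2,q4,q5,q11} on symbol x: members go to different blocks, giving {q2,q4,q11} and {q1,q5}.
The partition is now stable with 6 blocks: {q0,q3,q10} | {q2,q4,q11} | {q9} | {q8} | {q7} | {q1,q5}.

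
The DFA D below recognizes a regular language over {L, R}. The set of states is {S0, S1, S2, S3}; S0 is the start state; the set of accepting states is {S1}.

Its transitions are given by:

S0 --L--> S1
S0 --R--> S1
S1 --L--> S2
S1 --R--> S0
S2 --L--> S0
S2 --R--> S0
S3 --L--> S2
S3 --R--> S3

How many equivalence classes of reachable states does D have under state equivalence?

First remove the unreachable states {S3}; 3 states remain.
P0 = {S1} | {S0,S2}.
Refine {S0,S2} on symbol L: members go to different blocks, giving {S0} and {S2}.
Stable partition: {S1} | {S0} | {S2} — 3 equivalence classes.

3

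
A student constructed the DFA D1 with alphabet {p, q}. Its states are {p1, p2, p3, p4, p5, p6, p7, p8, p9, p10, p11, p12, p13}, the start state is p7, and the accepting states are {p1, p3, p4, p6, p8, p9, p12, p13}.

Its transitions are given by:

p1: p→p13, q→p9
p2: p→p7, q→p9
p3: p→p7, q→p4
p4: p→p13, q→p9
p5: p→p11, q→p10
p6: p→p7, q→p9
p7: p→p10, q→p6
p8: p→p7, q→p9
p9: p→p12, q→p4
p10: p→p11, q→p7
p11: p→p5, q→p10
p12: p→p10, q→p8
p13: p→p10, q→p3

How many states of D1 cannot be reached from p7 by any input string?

BFS from p7 reaches {p3, p4, p5, p6, p7, p8, p9, p10, p11, p12, p13}; the 2 state(s) p1, p2 are never visited.

2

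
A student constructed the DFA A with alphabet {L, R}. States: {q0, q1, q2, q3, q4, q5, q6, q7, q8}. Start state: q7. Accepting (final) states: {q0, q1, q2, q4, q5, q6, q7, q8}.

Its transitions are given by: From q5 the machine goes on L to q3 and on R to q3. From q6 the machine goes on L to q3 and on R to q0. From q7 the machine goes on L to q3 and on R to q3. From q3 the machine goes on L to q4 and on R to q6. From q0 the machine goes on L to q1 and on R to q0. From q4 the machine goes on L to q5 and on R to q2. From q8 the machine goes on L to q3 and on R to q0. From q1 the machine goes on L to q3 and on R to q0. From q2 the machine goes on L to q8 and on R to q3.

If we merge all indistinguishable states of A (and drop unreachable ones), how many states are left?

6

All states are reachable from the start state.
Initial partition by acceptance: {q0,q1,q2,q4,q5,q6,q7,q8} | {q3}.
On input L, block {q0,q1,q2,q4,q5,q6,q7,q8} splits into {q1,q5,q6,q7,q8} and {q0,q2,q4}.
Split {q1,q5,q6,q7,q8} by δ(·,R) → {q1,q6,q8} and {q5,q7}.
Split {q0,q2,q4} by δ(·,L) → {q0,q2} and {q4}.
On input R, block {q0,q2} splits into {q0} and {q2}.
No further refinement is possible. Final partition (6 blocks): {q1,q6,q8} | {q3} | {q0} | {q5,q7} | {q4} | {q2}.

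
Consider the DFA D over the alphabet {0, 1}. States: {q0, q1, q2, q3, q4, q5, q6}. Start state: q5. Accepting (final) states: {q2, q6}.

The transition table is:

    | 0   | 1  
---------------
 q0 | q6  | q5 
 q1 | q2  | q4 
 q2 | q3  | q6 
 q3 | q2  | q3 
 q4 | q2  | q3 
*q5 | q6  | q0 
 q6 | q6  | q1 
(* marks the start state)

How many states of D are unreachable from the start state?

0

A breadth-first search from the start state visits every state.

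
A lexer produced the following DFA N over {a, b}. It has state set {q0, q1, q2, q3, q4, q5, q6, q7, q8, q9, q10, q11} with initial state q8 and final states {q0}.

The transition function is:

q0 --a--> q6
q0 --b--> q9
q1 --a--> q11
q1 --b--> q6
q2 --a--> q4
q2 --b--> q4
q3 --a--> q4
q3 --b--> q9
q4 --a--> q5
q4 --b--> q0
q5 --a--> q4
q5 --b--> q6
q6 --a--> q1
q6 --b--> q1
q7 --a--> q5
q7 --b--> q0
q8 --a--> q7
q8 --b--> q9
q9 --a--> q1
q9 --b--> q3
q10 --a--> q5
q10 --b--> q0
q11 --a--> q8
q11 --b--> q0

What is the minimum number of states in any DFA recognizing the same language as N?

States {q2,q10} cannot be reached from the start state, so discard them.
Initial partition by acceptance: {q0} | {q1,q3,q4,q5,q6,q7,q8,q9,q11}.
On input b, block {q1,q3,q4,q5,q6,q7,q8,q9,q11} splits into {q1,q3,q5,q6,q8,q9} and {q4,q7,q11}.
Split {q1,q3,q5,q6,q8,q9} by δ(·,a) → {q1,q3,q5,q8} and {q6,q9}.
Stable partition: {q0} | {q1,q3,q5,q8} | {q4,q7,q11} | {q6,q9} — 4 equivalence classes.

4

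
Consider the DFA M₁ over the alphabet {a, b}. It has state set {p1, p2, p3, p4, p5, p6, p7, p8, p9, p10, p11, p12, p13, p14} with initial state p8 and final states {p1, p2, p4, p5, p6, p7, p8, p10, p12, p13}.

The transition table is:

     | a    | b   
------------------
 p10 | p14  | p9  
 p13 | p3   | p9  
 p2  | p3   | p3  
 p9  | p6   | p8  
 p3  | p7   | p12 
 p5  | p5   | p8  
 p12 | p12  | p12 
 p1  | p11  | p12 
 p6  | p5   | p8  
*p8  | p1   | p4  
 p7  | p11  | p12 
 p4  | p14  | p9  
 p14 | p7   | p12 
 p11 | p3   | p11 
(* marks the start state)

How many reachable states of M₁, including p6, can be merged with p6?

Reachable states from the start: {p1,p3,p4,p5,p6,p7,p8,p9,p11,p12,p14}. Unreachable: {p2,p10,p13} — drop them.
Start with accepting vs non-accepting: {p1,p4,p5,p6,p7,p8,p12} | {p3,p9,p11,p14}.
Refine {p1,p4,p5,p6,p7,p8,p12} on symbol a: members go to different blocks, giving {p5,p6,p8,p12} and {p1,p4,p7}.
Split {p5,p6,p8,p12} by δ(·,a) → {p5,p6,p12} and {p8}.
Split {p5,p6,p12} by δ(·,b) → {p5,p6} and {p12}.
On input a, block {p3,p9,p11,p14} splits into {p3,p14} and {p9} and {p11}.
On input a, block {p1,p4,p7} splits into {p1,p7} and {p4}.
No further refinement is possible. Final partition (8 blocks): {p5,p6} | {p3,p14} | {p1,p7} | {p8} | {p12} | {p9} | {p11} | {p4}.
The equivalence class containing p6 is {p5,p6}, of size 2.

2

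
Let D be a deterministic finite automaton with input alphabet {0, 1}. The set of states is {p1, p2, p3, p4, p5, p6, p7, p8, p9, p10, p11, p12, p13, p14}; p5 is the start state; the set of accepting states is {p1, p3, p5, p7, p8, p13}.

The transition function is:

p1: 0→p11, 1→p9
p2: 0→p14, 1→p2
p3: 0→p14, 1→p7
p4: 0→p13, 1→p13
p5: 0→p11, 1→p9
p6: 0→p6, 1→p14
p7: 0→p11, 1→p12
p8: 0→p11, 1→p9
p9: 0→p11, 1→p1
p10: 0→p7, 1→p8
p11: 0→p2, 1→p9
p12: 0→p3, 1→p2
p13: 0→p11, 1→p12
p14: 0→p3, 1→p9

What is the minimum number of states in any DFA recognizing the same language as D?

8

First remove the unreachable states {p4,p6,p8,p10,p13}; 9 states remain.
P0 = {p1,p3,p5,p7} | {p2,p9,p11,p12,p14}.
Split {p1,p3,p5,p7} by δ(·,1) → {p1,p5,p7} and {p3}.
On input 0, block {p2,p9,p11,p12,p14} splits into {p2,p9,p11} and {p12,p14}.
Refine {p1,p5,p7} on symbol 1: members go to different blocks, giving {p1,p5} and {p7}.
Refine {p2,p9,p11} on symbol 0: members go to different blocks, giving {p9,p11} and {p2}.
Split {p9,p11} by δ(·,0) → {p9} and {p11}.
Refine {p12,p14} on symbol 1: members go to different blocks, giving {p12} and {p14}.
The partition is now stable with 8 blocks: {p1,p5} | {p9} | {p3} | {p12} | {p7} | {p2} | {p11} | {p14}.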